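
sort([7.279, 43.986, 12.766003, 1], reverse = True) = [43.986, 12.766003, 7.279, 1]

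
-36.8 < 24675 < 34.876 False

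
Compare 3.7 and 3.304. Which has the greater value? 3.7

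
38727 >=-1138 True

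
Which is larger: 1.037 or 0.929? 1.037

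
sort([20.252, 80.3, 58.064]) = [20.252, 58.064, 80.3]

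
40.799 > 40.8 False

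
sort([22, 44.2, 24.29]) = [22, 24.29, 44.2]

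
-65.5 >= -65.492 False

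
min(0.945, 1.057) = 0.945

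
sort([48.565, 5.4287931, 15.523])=[5.4287931, 15.523, 48.565]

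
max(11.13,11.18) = 11.18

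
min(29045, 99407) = 29045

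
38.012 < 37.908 False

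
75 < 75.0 False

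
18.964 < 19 True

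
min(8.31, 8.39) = 8.31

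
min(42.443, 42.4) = 42.4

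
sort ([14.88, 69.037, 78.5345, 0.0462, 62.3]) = [0.0462, 14.88, 62.3, 69.037, 78.5345]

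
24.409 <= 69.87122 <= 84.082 True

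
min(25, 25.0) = 25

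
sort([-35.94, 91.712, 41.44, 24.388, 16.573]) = [-35.94, 16.573, 24.388, 41.44, 91.712]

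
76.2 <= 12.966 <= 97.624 False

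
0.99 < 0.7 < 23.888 False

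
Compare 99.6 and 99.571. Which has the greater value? 99.6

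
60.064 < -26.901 False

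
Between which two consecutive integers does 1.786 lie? 1 and 2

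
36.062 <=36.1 True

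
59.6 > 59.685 False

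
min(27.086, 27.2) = 27.086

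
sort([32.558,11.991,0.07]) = [0.07,11.991,32.558]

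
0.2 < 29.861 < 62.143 True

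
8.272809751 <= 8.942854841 True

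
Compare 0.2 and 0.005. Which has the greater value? 0.2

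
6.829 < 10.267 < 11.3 True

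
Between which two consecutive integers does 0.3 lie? 0 and 1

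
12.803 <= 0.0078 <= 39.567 False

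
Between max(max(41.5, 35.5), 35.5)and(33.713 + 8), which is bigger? (33.713 + 8)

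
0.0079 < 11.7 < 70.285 True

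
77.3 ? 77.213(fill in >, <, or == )>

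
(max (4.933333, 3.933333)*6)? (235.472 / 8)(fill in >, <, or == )>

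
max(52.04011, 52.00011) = 52.04011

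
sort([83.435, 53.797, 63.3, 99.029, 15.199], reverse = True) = [99.029, 83.435, 63.3, 53.797, 15.199]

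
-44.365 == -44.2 False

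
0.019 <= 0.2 True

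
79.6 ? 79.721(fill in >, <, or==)<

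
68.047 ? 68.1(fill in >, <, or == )<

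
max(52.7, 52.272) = 52.7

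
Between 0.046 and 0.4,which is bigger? 0.4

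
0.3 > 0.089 True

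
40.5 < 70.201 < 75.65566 True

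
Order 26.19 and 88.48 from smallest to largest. 26.19, 88.48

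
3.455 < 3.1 False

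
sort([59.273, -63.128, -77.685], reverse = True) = [59.273, -63.128, -77.685]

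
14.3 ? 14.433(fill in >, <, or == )<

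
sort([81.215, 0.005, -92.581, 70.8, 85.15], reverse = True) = [85.15, 81.215, 70.8, 0.005, -92.581]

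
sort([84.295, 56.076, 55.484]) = [55.484, 56.076, 84.295]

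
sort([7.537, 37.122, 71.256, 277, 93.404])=[7.537, 37.122, 71.256, 93.404, 277]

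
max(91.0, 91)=91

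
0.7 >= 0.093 True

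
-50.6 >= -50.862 True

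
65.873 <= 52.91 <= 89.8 False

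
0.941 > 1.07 False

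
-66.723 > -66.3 False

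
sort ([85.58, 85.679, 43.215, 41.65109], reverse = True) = [85.679, 85.58, 43.215, 41.65109]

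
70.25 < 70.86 True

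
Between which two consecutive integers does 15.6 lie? 15 and 16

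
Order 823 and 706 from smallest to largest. 706, 823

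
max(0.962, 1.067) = 1.067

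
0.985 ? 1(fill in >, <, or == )<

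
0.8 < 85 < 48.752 False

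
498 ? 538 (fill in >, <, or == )<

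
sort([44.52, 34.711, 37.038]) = [34.711, 37.038, 44.52]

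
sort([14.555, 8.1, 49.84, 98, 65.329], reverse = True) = [98, 65.329, 49.84, 14.555, 8.1]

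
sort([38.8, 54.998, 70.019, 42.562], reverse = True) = [70.019, 54.998, 42.562, 38.8]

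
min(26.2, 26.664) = 26.2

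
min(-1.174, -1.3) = -1.3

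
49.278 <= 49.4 True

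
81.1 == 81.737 False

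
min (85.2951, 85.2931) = 85.2931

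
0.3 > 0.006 True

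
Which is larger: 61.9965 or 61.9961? 61.9965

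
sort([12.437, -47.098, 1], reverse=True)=[12.437, 1, -47.098]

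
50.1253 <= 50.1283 True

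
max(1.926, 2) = 2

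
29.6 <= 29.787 True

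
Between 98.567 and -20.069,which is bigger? 98.567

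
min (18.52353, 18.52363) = 18.52353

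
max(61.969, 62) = 62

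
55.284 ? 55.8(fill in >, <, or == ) <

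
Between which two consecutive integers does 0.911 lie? 0 and 1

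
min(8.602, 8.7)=8.602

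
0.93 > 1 False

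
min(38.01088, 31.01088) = 31.01088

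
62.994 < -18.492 False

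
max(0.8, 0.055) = 0.8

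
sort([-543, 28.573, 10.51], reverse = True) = [28.573, 10.51, -543]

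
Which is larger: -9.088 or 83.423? 83.423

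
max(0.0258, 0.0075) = 0.0258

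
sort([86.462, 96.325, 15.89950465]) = [15.89950465, 86.462, 96.325]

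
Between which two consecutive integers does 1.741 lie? 1 and 2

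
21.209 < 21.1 False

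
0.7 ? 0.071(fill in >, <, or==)>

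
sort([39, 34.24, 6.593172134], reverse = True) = [39, 34.24, 6.593172134]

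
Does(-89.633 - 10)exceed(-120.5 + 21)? No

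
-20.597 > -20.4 False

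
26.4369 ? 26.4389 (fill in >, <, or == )<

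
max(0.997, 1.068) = 1.068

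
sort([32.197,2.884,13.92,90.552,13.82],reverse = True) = [90.552,32.197,13.92,13.82,2.884]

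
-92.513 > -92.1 False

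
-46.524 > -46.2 False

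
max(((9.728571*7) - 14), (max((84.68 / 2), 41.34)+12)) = 54.34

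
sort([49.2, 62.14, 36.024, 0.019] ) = [0.019, 36.024, 49.2, 62.14]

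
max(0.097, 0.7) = 0.7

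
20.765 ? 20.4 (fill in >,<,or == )>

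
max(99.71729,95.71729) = 99.71729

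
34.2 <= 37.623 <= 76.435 True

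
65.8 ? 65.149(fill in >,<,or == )>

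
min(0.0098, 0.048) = 0.0098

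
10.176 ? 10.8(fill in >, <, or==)<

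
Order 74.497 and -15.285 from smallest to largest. -15.285, 74.497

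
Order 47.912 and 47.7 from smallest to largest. 47.7, 47.912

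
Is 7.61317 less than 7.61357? Yes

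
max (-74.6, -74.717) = -74.6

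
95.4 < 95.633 True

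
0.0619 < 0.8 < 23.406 True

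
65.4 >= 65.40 True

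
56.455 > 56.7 False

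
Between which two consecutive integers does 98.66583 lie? 98 and 99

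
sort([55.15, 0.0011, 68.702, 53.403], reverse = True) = [68.702, 55.15, 53.403, 0.0011]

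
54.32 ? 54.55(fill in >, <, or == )<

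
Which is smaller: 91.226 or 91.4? 91.226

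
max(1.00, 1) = 1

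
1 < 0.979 False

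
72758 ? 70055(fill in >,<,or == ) >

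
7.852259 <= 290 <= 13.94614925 False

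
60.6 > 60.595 True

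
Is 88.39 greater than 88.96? No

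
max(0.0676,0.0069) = 0.0676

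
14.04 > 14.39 False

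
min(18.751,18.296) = 18.296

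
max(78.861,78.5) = 78.861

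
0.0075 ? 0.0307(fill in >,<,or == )<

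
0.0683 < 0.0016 False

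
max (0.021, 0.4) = 0.4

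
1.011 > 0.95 True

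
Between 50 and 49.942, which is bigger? 50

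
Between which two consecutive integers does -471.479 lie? -472 and -471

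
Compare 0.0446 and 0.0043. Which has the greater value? 0.0446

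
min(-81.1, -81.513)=-81.513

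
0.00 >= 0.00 True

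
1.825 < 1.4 False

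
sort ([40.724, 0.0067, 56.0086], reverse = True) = [56.0086, 40.724, 0.0067]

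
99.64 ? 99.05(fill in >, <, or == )>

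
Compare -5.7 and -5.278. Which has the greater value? -5.278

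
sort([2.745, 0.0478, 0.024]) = [0.024, 0.0478, 2.745]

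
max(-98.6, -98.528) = -98.528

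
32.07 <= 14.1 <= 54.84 False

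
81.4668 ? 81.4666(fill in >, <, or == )>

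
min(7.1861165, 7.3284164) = 7.1861165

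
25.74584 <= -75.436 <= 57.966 False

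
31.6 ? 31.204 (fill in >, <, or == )>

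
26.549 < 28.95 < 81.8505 True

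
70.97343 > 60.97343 True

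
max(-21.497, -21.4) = -21.4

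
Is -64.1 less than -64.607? No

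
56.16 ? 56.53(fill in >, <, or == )<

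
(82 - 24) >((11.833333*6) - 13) True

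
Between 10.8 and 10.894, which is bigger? 10.894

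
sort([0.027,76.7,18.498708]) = [0.027,18.498708,76.7]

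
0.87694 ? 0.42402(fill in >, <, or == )>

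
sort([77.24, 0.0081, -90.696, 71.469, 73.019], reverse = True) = [77.24, 73.019, 71.469, 0.0081, -90.696]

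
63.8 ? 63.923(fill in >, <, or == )<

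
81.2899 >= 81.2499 True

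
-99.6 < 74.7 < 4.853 False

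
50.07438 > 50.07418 True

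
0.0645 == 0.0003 False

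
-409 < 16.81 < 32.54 True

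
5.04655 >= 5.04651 True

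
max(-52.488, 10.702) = 10.702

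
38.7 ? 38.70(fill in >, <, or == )==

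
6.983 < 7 True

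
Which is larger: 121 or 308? 308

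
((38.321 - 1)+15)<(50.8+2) True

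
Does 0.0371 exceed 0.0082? Yes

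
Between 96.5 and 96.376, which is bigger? 96.5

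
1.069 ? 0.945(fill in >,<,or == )>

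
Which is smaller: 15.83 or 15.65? 15.65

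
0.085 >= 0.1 False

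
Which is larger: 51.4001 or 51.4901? 51.4901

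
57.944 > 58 False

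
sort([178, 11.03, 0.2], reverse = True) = [178, 11.03, 0.2]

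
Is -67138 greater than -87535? Yes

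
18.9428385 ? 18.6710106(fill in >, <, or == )>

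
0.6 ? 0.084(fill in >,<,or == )>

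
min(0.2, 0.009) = 0.009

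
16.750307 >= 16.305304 True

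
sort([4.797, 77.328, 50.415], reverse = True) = [77.328, 50.415, 4.797]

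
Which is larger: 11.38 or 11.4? 11.4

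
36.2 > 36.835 False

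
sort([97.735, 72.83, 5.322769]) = [5.322769, 72.83, 97.735]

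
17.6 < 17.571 False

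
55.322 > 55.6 False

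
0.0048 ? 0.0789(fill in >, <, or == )<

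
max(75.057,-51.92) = 75.057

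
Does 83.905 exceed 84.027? No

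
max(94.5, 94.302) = 94.5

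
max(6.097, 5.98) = 6.097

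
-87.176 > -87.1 False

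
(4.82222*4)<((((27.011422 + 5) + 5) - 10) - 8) False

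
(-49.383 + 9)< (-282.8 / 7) False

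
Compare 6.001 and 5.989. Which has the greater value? 6.001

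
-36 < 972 True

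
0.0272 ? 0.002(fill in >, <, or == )>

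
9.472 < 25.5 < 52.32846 True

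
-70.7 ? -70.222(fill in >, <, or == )<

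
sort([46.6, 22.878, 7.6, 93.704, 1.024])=[1.024, 7.6, 22.878, 46.6, 93.704]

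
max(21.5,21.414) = 21.5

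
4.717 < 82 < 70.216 False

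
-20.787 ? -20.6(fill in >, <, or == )<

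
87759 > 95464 False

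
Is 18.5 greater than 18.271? Yes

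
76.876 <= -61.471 False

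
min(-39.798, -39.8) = -39.8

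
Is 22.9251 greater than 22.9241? Yes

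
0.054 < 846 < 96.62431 False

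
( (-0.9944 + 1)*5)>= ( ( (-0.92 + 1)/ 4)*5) False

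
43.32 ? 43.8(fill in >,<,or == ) <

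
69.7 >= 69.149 True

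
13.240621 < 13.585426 True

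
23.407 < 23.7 True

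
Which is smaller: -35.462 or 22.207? -35.462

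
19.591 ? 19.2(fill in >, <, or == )>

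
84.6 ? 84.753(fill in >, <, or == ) <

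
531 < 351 False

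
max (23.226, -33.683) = 23.226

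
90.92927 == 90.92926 False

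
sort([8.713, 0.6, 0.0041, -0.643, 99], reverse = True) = [99, 8.713, 0.6, 0.0041, -0.643]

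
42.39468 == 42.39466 False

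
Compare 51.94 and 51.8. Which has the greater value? 51.94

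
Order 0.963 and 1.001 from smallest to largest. 0.963, 1.001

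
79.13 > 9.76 True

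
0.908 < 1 True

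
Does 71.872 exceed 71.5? Yes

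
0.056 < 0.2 True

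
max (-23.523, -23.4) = -23.4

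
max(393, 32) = 393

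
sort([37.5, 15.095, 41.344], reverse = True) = [41.344, 37.5, 15.095]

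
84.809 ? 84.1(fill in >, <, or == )>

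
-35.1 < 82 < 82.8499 True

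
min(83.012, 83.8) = 83.012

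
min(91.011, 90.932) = 90.932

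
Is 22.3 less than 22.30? No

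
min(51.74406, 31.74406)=31.74406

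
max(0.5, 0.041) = 0.5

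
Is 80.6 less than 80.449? No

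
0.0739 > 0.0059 True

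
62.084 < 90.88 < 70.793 False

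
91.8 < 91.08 False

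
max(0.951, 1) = 1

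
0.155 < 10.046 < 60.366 True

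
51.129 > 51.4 False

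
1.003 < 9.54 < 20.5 True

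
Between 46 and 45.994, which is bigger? 46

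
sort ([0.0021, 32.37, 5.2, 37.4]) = [0.0021, 5.2, 32.37, 37.4]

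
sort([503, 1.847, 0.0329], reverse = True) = [503, 1.847, 0.0329]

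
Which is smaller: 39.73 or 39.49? 39.49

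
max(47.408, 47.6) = 47.6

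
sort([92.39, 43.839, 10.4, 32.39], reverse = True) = [92.39, 43.839, 32.39, 10.4]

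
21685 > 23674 False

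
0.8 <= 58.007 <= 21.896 False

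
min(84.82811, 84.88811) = 84.82811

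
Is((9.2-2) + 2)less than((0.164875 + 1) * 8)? Yes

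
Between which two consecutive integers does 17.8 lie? 17 and 18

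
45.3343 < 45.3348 True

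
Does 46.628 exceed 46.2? Yes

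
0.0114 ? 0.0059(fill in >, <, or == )>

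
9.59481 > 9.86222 False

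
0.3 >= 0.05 True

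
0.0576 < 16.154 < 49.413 True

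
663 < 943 True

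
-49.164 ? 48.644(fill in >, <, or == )<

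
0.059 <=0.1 True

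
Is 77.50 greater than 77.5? No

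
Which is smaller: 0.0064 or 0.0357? 0.0064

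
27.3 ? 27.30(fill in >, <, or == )==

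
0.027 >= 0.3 False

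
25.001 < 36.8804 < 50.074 True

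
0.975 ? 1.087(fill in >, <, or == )<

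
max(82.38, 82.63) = 82.63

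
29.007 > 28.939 True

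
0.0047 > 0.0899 False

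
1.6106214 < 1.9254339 True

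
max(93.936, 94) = 94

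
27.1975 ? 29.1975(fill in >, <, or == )<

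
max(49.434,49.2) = 49.434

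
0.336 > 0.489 False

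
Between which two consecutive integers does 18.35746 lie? 18 and 19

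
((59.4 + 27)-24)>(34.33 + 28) True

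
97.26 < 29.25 False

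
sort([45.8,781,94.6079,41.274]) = [41.274,45.8,94.6079,781]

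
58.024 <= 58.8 True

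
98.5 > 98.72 False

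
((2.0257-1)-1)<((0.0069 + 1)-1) False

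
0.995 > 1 False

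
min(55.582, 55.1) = 55.1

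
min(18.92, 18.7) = 18.7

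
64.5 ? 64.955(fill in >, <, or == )<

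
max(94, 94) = 94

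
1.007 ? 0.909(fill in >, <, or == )>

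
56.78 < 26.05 False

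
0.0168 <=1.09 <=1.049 False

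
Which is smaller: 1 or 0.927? 0.927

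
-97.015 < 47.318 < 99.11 True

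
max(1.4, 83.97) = 83.97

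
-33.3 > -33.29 False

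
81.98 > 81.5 True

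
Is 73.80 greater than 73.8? No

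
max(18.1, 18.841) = 18.841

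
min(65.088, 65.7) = 65.088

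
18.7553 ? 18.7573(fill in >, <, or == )<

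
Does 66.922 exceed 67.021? No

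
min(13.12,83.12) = 13.12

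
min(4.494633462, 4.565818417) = 4.494633462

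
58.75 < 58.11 False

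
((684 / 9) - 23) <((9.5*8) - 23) False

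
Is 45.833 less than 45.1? No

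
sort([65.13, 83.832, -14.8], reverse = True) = [83.832, 65.13, -14.8]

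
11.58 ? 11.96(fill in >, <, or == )<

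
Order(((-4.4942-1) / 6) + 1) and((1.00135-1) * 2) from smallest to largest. ((1.00135-1) * 2), (((-4.4942-1) / 6) + 1)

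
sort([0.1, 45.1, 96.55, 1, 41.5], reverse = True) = [96.55, 45.1, 41.5, 1, 0.1]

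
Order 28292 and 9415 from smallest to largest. 9415, 28292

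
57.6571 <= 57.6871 True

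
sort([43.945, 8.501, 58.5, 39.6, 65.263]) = [8.501, 39.6, 43.945, 58.5, 65.263]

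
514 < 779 True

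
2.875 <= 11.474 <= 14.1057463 True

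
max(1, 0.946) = 1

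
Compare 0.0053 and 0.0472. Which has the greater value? 0.0472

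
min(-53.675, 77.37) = -53.675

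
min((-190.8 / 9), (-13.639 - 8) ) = -21.639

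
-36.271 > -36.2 False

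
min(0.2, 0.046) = 0.046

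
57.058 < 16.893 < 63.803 False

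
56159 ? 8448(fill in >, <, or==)>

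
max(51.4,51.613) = 51.613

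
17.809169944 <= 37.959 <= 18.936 False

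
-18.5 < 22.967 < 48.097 True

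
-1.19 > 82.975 False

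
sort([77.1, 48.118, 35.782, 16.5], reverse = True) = [77.1, 48.118, 35.782, 16.5]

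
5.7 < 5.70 False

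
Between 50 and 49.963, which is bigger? 50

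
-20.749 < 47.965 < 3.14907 False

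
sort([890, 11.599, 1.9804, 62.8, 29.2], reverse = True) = [890, 62.8, 29.2, 11.599, 1.9804]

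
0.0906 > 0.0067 True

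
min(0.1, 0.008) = 0.008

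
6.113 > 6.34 False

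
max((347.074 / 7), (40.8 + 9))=49.8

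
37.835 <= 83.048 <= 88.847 True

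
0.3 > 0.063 True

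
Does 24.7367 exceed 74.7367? No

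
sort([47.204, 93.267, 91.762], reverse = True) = [93.267, 91.762, 47.204]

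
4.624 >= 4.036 True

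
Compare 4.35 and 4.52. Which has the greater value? 4.52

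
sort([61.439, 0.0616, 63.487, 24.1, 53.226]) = [0.0616, 24.1, 53.226, 61.439, 63.487]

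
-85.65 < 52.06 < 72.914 True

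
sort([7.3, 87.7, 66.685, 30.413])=[7.3, 30.413, 66.685, 87.7]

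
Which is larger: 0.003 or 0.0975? 0.0975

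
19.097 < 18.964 False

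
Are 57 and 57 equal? Yes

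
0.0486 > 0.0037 True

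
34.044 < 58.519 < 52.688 False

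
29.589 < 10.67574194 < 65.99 False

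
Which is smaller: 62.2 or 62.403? 62.2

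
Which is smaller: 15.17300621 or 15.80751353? 15.17300621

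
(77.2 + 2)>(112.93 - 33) False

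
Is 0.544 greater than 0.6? No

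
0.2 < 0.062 False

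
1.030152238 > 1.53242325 False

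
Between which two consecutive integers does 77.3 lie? 77 and 78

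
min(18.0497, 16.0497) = 16.0497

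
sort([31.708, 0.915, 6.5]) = [0.915, 6.5, 31.708]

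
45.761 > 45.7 True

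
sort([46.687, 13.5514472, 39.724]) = [13.5514472, 39.724, 46.687]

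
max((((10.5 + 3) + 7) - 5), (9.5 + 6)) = 15.5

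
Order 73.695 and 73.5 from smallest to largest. 73.5, 73.695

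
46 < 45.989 False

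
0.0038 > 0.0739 False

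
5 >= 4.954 True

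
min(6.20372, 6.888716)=6.20372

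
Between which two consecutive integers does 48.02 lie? 48 and 49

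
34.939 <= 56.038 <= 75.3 True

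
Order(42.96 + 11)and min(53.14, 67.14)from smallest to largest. min(53.14, 67.14), (42.96 + 11)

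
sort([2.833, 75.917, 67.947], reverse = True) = [75.917, 67.947, 2.833]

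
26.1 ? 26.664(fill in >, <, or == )<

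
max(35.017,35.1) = 35.1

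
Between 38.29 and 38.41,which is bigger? 38.41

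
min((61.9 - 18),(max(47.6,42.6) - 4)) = 43.6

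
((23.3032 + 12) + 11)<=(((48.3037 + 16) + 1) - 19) True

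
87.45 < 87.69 True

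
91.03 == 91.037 False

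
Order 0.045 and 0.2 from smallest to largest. 0.045, 0.2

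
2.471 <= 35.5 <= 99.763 True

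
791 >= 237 True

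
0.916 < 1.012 True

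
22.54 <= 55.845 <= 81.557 True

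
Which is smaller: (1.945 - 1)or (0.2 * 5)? (1.945 - 1)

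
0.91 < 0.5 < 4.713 False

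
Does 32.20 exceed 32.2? No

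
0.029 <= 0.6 True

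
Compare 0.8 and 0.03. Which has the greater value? 0.8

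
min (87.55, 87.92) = 87.55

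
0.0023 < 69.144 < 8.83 False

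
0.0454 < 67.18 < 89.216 True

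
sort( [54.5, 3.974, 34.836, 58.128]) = [3.974, 34.836, 54.5, 58.128]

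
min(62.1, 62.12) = 62.1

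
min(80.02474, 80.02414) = 80.02414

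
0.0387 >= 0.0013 True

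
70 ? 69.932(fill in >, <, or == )>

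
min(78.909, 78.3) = 78.3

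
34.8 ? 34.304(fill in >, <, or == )>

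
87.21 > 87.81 False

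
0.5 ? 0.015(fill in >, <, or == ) >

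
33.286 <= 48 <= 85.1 True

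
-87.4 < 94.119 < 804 True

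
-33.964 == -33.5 False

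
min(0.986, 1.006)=0.986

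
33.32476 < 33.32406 False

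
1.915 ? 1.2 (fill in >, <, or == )>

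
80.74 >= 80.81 False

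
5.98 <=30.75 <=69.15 True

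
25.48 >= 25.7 False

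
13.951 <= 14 True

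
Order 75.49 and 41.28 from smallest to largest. 41.28, 75.49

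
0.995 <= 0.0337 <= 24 False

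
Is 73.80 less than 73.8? No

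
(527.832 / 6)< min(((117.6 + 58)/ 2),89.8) False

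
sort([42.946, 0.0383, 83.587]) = [0.0383, 42.946, 83.587]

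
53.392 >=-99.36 True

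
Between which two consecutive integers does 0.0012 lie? 0 and 1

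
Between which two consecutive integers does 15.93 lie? 15 and 16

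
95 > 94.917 True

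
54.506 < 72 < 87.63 True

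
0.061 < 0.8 True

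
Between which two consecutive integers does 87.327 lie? 87 and 88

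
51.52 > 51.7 False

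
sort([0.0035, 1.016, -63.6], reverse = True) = [1.016, 0.0035, -63.6]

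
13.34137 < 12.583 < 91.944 False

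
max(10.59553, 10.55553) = 10.59553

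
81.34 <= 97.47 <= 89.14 False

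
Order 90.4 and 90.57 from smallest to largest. 90.4, 90.57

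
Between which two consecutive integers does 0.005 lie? 0 and 1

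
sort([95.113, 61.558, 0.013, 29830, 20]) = [0.013, 20, 61.558, 95.113, 29830]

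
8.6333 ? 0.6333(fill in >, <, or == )>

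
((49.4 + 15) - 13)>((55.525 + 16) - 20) False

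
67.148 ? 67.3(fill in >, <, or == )<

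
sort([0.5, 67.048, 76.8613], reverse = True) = [76.8613, 67.048, 0.5]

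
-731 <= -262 True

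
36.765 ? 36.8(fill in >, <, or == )<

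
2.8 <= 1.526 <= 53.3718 False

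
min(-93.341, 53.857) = -93.341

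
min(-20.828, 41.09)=-20.828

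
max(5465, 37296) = 37296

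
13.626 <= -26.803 False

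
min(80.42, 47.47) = 47.47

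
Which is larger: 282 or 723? 723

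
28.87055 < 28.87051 False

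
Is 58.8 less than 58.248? No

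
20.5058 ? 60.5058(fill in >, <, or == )<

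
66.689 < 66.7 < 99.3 True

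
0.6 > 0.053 True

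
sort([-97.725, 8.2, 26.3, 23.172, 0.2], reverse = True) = [26.3, 23.172, 8.2, 0.2, -97.725]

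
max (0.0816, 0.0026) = 0.0816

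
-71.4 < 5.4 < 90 True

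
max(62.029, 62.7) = 62.7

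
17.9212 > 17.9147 True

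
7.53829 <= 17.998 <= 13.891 False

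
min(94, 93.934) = 93.934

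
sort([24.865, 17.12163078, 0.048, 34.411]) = [0.048, 17.12163078, 24.865, 34.411]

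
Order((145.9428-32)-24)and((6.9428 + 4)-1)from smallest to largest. ((6.9428 + 4)-1), ((145.9428-32)-24)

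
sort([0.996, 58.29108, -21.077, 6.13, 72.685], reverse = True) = [72.685, 58.29108, 6.13, 0.996, -21.077]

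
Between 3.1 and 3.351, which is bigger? 3.351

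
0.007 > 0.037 False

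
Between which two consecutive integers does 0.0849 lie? 0 and 1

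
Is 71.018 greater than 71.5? No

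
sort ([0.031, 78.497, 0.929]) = [0.031, 0.929, 78.497]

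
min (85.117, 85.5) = 85.117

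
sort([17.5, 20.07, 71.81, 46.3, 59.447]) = [17.5, 20.07, 46.3, 59.447, 71.81]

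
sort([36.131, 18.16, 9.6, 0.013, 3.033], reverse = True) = [36.131, 18.16, 9.6, 3.033, 0.013]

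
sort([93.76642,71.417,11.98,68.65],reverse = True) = [93.76642,71.417,68.65,11.98]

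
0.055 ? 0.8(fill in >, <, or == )<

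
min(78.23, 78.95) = 78.23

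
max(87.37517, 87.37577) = 87.37577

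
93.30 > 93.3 False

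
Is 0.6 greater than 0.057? Yes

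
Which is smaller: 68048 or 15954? 15954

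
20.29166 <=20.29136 False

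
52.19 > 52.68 False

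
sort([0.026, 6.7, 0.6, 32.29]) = [0.026, 0.6, 6.7, 32.29]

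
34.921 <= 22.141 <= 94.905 False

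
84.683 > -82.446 True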